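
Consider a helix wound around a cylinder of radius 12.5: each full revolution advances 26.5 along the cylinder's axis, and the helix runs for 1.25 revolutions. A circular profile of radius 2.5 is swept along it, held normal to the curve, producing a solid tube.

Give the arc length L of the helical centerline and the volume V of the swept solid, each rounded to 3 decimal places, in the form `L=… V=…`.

L=103.613 V=2034.427

2πR = 2π·12.5 = 78.539816
per-turn = √(78.539816² + 26.5²) = √(6168.5028 + 702.25) = √6870.7528 = 82.890004
L = 1.25 × 82.890004 = 103.612505
V = π·2.5² × L = 19.634954 × 103.612505 = 2034.426776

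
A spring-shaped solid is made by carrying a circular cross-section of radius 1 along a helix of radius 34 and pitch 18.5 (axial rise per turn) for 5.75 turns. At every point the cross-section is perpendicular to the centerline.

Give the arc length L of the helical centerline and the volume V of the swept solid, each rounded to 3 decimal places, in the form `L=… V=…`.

L=1232.960 V=3873.458

2πR = 2π·34 = 213.628300
per-turn = √(213.628300² + 18.5²) = √(45637.0508 + 342.25) = √45979.3008 = 214.427845
L = 5.75 × 214.427845 = 1232.960109
V = π·1² × L = 3.141593 × 1232.960109 = 3873.458421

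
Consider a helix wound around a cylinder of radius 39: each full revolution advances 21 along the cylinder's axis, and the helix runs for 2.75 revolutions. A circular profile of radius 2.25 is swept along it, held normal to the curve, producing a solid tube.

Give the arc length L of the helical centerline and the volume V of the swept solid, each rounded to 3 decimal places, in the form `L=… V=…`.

2πR = 2π·39 = 245.044227
per-turn = √(245.044227² + 21²) = √(60046.6732 + 441) = √60487.6732 = 245.942418
L = 2.75 × 245.942418 = 676.341651
V = π·2.25² × L = 15.904313 × 676.341651 = 10756.749177

L=676.342 V=10756.749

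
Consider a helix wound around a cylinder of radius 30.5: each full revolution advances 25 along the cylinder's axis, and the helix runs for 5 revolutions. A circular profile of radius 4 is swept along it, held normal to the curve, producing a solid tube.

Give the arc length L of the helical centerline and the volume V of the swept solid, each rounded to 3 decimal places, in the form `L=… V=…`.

L=966.305 V=48571.777

2πR = 2π·30.5 = 191.637152
per-turn = √(191.637152² + 25²) = √(36724.7980 + 625) = √37349.7980 = 193.260958
L = 5 × 193.260958 = 966.304791
V = π·4² × L = 50.265482 × 966.304791 = 48571.776528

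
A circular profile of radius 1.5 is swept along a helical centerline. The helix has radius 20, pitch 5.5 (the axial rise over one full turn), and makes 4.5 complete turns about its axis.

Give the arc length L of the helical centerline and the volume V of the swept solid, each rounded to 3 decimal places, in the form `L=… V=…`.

2πR = 2π·20 = 125.663706
per-turn = √(125.663706² + 5.5²) = √(15791.3670 + 30.25) = √15821.6170 = 125.784009
L = 4.5 × 125.784009 = 566.028043
V = π·1.5² × L = 7.068583 × 566.028043 = 4001.016466

L=566.028 V=4001.016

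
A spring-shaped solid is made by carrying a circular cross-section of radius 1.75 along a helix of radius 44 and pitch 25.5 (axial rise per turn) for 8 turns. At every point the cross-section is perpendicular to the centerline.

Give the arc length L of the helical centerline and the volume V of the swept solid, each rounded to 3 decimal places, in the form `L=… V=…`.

2πR = 2π·44 = 276.460154
per-turn = √(276.460154² + 25.5²) = √(76430.2165 + 650.25) = √77080.4665 = 277.633691
L = 8 × 277.633691 = 2221.069529
V = π·1.75² × L = 9.621128 × 2221.069529 = 21369.193133

L=2221.070 V=21369.193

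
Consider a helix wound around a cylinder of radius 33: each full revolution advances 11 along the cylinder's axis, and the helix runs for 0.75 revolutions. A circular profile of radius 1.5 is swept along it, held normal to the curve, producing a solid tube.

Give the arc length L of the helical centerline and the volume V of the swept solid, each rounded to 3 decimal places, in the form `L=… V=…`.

2πR = 2π·33 = 207.345115
per-turn = √(207.345115² + 11²) = √(42991.9968 + 121) = √43112.9968 = 207.636694
L = 0.75 × 207.636694 = 155.727521
V = π·1.5² × L = 7.068583 × 155.727521 = 1100.772978

L=155.728 V=1100.773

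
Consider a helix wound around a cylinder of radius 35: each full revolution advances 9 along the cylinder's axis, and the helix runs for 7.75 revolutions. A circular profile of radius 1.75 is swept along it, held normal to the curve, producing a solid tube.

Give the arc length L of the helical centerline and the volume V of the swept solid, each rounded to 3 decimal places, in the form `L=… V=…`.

2πR = 2π·35 = 219.911486
per-turn = √(219.911486² + 9²) = √(48361.0616 + 81) = √48442.0616 = 220.095574
L = 7.75 × 220.095574 = 1705.740696
V = π·1.75² × L = 9.621128 × 1705.740696 = 16411.148723

L=1705.741 V=16411.149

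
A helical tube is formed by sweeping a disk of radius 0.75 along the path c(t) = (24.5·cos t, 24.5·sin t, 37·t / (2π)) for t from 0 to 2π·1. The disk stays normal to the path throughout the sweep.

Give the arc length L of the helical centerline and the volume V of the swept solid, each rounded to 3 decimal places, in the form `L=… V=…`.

L=158.322 V=279.778

2πR = 2π·24.5 = 153.938040
per-turn = √(153.938040² + 37²) = √(23696.9202 + 1369) = √25065.9202 = 158.322204
L = 1 × 158.322204 = 158.322204
V = π·0.75² × L = 1.767146 × 158.322204 = 279.778428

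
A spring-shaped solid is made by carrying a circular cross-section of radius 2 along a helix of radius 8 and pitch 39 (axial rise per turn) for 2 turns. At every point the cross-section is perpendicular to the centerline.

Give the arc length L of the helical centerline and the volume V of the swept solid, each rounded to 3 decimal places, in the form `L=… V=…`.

L=127.242 V=1598.968

2πR = 2π·8 = 50.265482
per-turn = √(50.265482² + 39²) = √(2526.6187 + 1521) = √4047.6187 = 63.620899
L = 2 × 63.620899 = 127.241797
V = π·2² × L = 12.566371 × 127.241797 = 1598.967579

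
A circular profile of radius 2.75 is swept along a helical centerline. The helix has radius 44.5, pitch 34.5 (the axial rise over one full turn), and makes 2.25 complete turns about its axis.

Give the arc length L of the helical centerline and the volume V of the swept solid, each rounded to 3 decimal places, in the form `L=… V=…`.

L=633.875 V=15059.787

2πR = 2π·44.5 = 279.601746
per-turn = √(279.601746² + 34.5²) = √(78177.1365 + 1190.25) = √79367.3865 = 281.722180
L = 2.25 × 281.722180 = 633.874904
V = π·2.75² × L = 23.758294 × 633.874904 = 15059.786610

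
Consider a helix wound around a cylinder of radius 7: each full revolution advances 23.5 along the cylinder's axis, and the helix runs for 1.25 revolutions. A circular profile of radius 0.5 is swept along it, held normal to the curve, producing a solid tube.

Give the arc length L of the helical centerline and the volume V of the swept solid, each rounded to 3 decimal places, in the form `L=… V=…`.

L=62.333 V=48.957

2πR = 2π·7 = 43.982297
per-turn = √(43.982297² + 23.5²) = √(1934.4425 + 552.25) = √2486.6925 = 49.866747
L = 1.25 × 49.866747 = 62.333434
V = π·0.5² × L = 0.785398 × 62.333434 = 48.956564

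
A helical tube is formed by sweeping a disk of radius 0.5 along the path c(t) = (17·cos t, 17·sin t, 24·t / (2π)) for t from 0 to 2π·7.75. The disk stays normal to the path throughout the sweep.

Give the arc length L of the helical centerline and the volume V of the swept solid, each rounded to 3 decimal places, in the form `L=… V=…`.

2πR = 2π·17 = 106.814150
per-turn = √(106.814150² + 24²) = √(11409.2627 + 576) = √11985.2627 = 109.477225
L = 7.75 × 109.477225 = 848.448490
V = π·0.5² × L = 0.785398 × 848.448490 = 666.369886

L=848.448 V=666.370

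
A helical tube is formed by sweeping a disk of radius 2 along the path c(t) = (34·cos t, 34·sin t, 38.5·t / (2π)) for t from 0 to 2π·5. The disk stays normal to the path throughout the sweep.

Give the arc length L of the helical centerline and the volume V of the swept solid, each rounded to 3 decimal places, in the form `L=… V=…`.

L=1085.349 V=13638.898

2πR = 2π·34 = 213.628300
per-turn = √(213.628300² + 38.5²) = √(45637.0508 + 1482.25) = √47119.3008 = 217.069806
L = 5 × 217.069806 = 1085.349031
V = π·2² × L = 12.566371 × 1085.349031 = 13638.898168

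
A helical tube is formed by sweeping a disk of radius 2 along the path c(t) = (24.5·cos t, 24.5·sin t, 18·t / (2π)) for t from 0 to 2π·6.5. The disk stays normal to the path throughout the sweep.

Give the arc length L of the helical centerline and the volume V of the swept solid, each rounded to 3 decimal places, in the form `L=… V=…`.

L=1007.414 V=12659.543

2πR = 2π·24.5 = 153.938040
per-turn = √(153.938040² + 18²) = √(23696.9202 + 324) = √24020.9202 = 154.986839
L = 6.5 × 154.986839 = 1007.414451
V = π·2² × L = 12.566371 × 1007.414451 = 12659.543360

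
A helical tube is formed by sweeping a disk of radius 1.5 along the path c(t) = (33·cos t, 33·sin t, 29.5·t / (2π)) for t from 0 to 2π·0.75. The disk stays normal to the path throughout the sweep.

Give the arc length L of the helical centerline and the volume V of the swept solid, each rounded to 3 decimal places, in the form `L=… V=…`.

2πR = 2π·33 = 207.345115
per-turn = √(207.345115² + 29.5²) = √(42991.9968 + 870.25) = √43862.2468 = 209.433156
L = 0.75 × 209.433156 = 157.074867
V = π·1.5² × L = 7.068583 × 157.074867 = 1110.296808

L=157.075 V=1110.297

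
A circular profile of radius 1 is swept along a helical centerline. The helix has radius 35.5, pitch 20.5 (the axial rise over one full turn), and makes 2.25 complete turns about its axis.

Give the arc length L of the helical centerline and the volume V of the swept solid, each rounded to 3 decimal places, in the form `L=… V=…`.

2πR = 2π·35.5 = 223.053078
per-turn = √(223.053078² + 20.5²) = √(49752.6758 + 420.25) = √50172.9258 = 223.993138
L = 2.25 × 223.993138 = 503.984560
V = π·1² × L = 3.141593 × 503.984560 = 1583.314191

L=503.985 V=1583.314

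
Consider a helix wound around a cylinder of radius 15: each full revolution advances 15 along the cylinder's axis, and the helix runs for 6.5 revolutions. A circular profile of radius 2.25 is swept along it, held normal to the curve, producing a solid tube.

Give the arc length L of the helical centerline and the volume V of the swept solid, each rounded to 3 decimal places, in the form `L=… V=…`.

L=620.321 V=9865.777

2πR = 2π·15 = 94.247780
per-turn = √(94.247780² + 15²) = √(8882.6440 + 225) = √9107.6440 = 95.433977
L = 6.5 × 95.433977 = 620.320850
V = π·2.25² × L = 15.904313 × 620.320850 = 9865.776845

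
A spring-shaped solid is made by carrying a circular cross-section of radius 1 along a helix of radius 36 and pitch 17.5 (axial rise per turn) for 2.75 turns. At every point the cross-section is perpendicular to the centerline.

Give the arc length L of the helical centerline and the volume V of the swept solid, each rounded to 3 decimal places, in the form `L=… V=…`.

2πR = 2π·36 = 226.194671
per-turn = √(226.194671² + 17.5²) = √(51164.0292 + 306.25) = √51470.2792 = 226.870622
L = 2.75 × 226.870622 = 623.894211
V = π·1² × L = 3.141593 × 623.894211 = 1960.021470

L=623.894 V=1960.021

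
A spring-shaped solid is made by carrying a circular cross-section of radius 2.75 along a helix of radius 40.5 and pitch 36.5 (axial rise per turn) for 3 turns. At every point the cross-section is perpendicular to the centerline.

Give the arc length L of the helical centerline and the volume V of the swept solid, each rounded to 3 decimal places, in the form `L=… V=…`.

L=771.220 V=18322.875

2πR = 2π·40.5 = 254.469005
per-turn = √(254.469005² + 36.5²) = √(64754.4745 + 1332.25) = √66086.7245 = 257.073383
L = 3 × 257.073383 = 771.220150
V = π·2.75² × L = 23.758294 × 771.220150 = 18322.875412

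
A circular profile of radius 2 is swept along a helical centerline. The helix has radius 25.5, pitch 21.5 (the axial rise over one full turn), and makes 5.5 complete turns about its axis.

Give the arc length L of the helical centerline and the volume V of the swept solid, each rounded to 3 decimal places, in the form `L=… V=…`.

L=889.115 V=11172.952

2πR = 2π·25.5 = 160.221225
per-turn = √(160.221225² + 21.5²) = √(25670.8410 + 462.25) = √26133.0910 = 161.657326
L = 5.5 × 161.657326 = 889.115293
V = π·2² × L = 12.566371 × 889.115293 = 11172.952290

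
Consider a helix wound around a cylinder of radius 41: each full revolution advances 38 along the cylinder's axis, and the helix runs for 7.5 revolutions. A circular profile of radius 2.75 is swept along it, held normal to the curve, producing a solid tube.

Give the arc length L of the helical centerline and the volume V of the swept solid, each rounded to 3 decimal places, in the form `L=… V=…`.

2πR = 2π·41 = 257.610598
per-turn = √(257.610598² + 38²) = √(66363.2200 + 1444) = √67807.2200 = 260.398195
L = 7.5 × 260.398195 = 1952.986463
V = π·2.75² × L = 23.758294 × 1952.986463 = 46399.627430

L=1952.986 V=46399.627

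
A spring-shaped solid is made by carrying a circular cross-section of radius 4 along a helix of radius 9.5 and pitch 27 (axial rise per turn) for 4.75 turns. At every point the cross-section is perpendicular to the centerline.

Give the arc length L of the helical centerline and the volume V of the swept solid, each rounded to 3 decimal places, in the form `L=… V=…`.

L=311.186 V=15641.905

2πR = 2π·9.5 = 59.690260
per-turn = √(59.690260² + 27²) = √(3562.9272 + 729) = √4291.9272 = 65.512802
L = 4.75 × 65.512802 = 311.185808
V = π·4² × L = 50.265482 × 311.185808 = 15641.904781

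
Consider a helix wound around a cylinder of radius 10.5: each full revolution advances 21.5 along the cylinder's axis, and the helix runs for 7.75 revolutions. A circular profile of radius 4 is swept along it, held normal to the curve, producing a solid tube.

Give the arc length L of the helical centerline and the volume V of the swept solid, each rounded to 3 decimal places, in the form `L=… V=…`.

L=537.760 V=27030.758

2πR = 2π·10.5 = 65.973446
per-turn = √(65.973446² + 21.5²) = √(4352.4955 + 462.25) = √4814.7455 = 69.388367
L = 7.75 × 69.388367 = 537.759848
V = π·4² × L = 50.265482 × 537.759848 = 27030.758203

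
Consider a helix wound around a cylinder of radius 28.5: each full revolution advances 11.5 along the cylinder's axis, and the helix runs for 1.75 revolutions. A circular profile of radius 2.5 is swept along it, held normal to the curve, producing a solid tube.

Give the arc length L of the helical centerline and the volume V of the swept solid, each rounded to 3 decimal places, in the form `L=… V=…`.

2πR = 2π·28.5 = 179.070781
per-turn = √(179.070781² + 11.5²) = √(32066.3447 + 132.25) = √32198.5947 = 179.439669
L = 1.75 × 179.439669 = 314.019420
V = π·2.5² × L = 19.634954 × 314.019420 = 6165.756898

L=314.019 V=6165.757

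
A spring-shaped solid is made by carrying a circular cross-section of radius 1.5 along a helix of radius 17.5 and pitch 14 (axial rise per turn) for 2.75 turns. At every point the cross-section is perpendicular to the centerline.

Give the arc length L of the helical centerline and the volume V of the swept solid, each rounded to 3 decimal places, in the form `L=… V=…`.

2πR = 2π·17.5 = 109.955743
per-turn = √(109.955743² + 14²) = √(12090.2654 + 196) = √12286.2654 = 110.843427
L = 2.75 × 110.843427 = 304.819425
V = π·1.5² × L = 7.068583 × 304.819425 = 2154.641551

L=304.819 V=2154.642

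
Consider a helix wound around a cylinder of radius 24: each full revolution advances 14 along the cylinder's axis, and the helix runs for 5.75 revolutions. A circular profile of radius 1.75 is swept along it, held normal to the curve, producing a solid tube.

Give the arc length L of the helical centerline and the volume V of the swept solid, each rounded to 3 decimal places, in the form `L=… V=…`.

2πR = 2π·24 = 150.796447
per-turn = √(150.796447² + 14²) = √(22739.5685 + 196) = √22935.5685 = 151.444936
L = 5.75 × 151.444936 = 870.808380
V = π·1.75² × L = 9.621128 × 870.808380 = 8378.158454

L=870.808 V=8378.158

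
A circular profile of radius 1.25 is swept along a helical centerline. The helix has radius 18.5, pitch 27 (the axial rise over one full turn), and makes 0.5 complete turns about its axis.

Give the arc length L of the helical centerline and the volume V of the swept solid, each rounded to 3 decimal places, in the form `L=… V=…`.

L=59.667 V=292.889

2πR = 2π·18.5 = 116.238928
per-turn = √(116.238928² + 27²) = √(13511.4884 + 729) = √14240.4884 = 119.333518
L = 0.5 × 119.333518 = 59.666759
V = π·1.25² × L = 4.908739 × 59.666759 = 292.888517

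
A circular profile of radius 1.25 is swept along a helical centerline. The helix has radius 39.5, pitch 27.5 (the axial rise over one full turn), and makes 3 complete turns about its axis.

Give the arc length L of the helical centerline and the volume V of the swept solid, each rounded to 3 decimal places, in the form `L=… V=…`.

2πR = 2π·39.5 = 248.185820
per-turn = √(248.185820² + 27.5²) = √(61596.2011 + 756.25) = √62352.4511 = 249.704728
L = 3 × 249.704728 = 749.114183
V = π·1.25² × L = 4.908739 × 749.114183 = 3677.205648

L=749.114 V=3677.206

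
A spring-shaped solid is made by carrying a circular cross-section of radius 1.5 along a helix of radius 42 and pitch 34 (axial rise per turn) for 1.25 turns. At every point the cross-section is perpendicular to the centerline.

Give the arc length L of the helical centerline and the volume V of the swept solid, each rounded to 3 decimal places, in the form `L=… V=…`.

L=332.594 V=2350.967

2πR = 2π·42 = 263.893783
per-turn = √(263.893783² + 34²) = √(69639.9287 + 1156) = √70795.9287 = 266.075043
L = 1.25 × 266.075043 = 332.593804
V = π·1.5² × L = 7.068583 × 332.593804 = 2350.967066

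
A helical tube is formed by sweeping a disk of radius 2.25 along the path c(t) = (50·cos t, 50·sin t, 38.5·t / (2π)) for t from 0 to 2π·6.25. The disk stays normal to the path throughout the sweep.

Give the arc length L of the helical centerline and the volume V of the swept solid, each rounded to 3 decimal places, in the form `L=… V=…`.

L=1978.185 V=31461.668

2πR = 2π·50 = 314.159265
per-turn = √(314.159265² + 38.5²) = √(98696.0440 + 1482.25) = √100178.2940 = 316.509548
L = 6.25 × 316.509548 = 1978.184675
V = π·2.25² × L = 15.904313 × 1978.184675 = 31461.667870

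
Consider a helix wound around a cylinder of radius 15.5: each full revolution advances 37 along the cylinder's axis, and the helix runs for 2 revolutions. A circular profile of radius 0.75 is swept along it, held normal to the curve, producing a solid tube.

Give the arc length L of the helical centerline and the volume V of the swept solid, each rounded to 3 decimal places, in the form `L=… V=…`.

2πR = 2π·15.5 = 97.389372
per-turn = √(97.389372² + 37²) = √(9484.6898 + 1369) = √10853.6898 = 104.181044
L = 2 × 104.181044 = 208.362087
V = π·0.75² × L = 1.767146 × 208.362087 = 368.206201

L=208.362 V=368.206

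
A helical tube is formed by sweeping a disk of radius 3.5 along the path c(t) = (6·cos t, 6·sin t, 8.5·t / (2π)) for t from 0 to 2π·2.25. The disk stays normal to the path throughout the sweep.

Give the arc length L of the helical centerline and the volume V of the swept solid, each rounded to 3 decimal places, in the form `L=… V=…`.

2πR = 2π·6 = 37.699112
per-turn = √(37.699112² + 8.5²) = √(1421.2230 + 72.25) = √1493.4730 = 38.645479
L = 2.25 × 38.645479 = 86.952327
V = π·3.5² × L = 38.484510 × 86.952327 = 3346.317712

L=86.952 V=3346.318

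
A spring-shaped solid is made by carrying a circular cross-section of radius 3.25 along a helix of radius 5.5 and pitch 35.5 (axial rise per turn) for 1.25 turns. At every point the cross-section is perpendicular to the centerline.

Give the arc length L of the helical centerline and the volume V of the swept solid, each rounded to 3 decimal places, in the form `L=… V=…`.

2πR = 2π·5.5 = 34.557519
per-turn = √(34.557519² + 35.5²) = √(1194.2221 + 1260.25) = √2454.4721 = 49.542629
L = 1.25 × 49.542629 = 61.928287
V = π·3.25² × L = 33.183072 × 61.928287 = 2054.970825

L=61.928 V=2054.971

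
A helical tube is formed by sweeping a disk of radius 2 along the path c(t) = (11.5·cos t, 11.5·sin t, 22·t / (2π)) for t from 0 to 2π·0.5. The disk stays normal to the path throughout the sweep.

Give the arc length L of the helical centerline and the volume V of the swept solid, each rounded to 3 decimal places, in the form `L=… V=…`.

L=37.766 V=474.579

2πR = 2π·11.5 = 72.256631
per-turn = √(72.256631² + 22²) = √(5221.0207 + 484) = √5705.0207 = 75.531588
L = 0.5 × 75.531588 = 37.765794
V = π·2² × L = 12.566371 × 37.765794 = 474.578962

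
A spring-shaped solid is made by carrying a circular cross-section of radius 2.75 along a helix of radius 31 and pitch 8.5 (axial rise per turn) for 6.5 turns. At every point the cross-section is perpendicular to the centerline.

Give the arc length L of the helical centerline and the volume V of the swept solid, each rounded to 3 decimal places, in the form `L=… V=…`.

L=1267.267 V=30108.098

2πR = 2π·31 = 194.778745
per-turn = √(194.778745² + 8.5²) = √(37938.7593 + 72.25) = √38011.0093 = 194.964123
L = 6.5 × 194.964123 = 1267.266801
V = π·2.75² × L = 23.758294 × 1267.266801 = 30108.097784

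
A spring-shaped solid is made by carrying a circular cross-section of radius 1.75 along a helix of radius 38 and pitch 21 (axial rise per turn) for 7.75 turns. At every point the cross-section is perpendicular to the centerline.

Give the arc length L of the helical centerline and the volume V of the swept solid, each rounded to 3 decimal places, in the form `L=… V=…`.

2πR = 2π·38 = 238.761042
per-turn = √(238.761042² + 21²) = √(57006.8350 + 441) = √57447.8350 = 239.682780
L = 7.75 × 239.682780 = 1857.541545
V = π·1.75² × L = 9.621128 × 1857.541545 = 17871.644043

L=1857.542 V=17871.644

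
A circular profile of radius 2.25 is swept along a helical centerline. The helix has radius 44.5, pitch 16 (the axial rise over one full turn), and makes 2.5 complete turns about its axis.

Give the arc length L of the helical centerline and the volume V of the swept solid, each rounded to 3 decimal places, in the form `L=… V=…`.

L=700.148 V=11135.371

2πR = 2π·44.5 = 279.601746
per-turn = √(279.601746² + 16²) = √(78177.1365 + 256) = √78433.1365 = 280.059166
L = 2.5 × 280.059166 = 700.147915
V = π·2.25² × L = 15.904313 × 700.147915 = 11135.371453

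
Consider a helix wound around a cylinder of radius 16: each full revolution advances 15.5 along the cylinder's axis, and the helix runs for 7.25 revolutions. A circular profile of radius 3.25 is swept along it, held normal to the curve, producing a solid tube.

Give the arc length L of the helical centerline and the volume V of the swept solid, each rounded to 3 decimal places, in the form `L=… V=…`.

L=737.462 V=24471.244

2πR = 2π·16 = 100.530965
per-turn = √(100.530965² + 15.5²) = √(10106.4749 + 240.25) = √10346.7249 = 101.718852
L = 7.25 × 101.718852 = 737.461679
V = π·3.25² × L = 33.183072 × 737.461679 = 24471.244287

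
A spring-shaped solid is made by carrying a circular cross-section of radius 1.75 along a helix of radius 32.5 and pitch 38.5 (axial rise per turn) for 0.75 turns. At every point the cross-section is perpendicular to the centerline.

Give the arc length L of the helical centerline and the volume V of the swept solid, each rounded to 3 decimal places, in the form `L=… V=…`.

2πR = 2π·32.5 = 204.203522
per-turn = √(204.203522² + 38.5²) = √(41699.0786 + 1482.25) = √43181.3286 = 207.801176
L = 0.75 × 207.801176 = 155.850882
V = π·1.75² × L = 9.621128 × 155.850882 = 1499.461204

L=155.851 V=1499.461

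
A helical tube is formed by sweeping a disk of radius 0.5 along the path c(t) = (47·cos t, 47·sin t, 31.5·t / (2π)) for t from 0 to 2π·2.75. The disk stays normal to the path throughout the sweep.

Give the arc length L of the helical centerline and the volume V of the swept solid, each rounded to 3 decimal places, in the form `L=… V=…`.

L=816.709 V=641.441

2πR = 2π·47 = 295.309709
per-turn = √(295.309709² + 31.5²) = √(87207.8245 + 992.25) = √88200.0745 = 296.984974
L = 2.75 × 296.984974 = 816.708677
V = π·0.5² × L = 0.785398 × 816.708677 = 641.441495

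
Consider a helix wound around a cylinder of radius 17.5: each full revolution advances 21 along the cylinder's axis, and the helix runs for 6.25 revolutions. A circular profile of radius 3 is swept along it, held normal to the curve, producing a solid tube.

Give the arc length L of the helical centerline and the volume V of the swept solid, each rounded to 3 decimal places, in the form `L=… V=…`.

L=699.645 V=19781.985

2πR = 2π·17.5 = 109.955743
per-turn = √(109.955743² + 21²) = √(12090.2654 + 441) = √12531.2654 = 111.943135
L = 6.25 × 111.943135 = 699.644591
V = π·3² × L = 28.274334 × 699.644591 = 19781.984778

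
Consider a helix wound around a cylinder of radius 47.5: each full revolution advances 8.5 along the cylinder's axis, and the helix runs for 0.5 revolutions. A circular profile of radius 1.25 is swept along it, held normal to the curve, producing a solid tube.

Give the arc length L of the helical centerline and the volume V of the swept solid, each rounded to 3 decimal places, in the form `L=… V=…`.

L=149.286 V=732.807

2πR = 2π·47.5 = 298.451302
per-turn = √(298.451302² + 8.5²) = √(89073.1797 + 72.25) = √89145.4297 = 298.572319
L = 0.5 × 298.572319 = 149.286160
V = π·1.25² × L = 4.908739 × 149.286160 = 732.806722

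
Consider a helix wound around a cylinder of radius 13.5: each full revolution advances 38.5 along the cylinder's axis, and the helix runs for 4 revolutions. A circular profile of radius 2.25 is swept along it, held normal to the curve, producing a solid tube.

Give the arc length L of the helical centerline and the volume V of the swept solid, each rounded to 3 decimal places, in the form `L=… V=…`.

2πR = 2π·13.5 = 84.823002
per-turn = √(84.823002² + 38.5²) = √(7194.9416 + 1482.25) = √8677.1916 = 93.151444
L = 4 × 93.151444 = 372.605778
V = π·2.25² × L = 15.904313 × 372.605778 = 5926.038846

L=372.606 V=5926.039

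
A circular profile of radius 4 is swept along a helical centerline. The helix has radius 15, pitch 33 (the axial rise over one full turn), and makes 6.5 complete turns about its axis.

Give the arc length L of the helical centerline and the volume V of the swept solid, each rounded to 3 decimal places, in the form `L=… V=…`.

2πR = 2π·15 = 94.247780
per-turn = √(94.247780² + 33²) = √(8882.6440 + 1089) = √9971.6440 = 99.858119
L = 6.5 × 99.858119 = 649.077775
V = π·4² × L = 50.265482 × 649.077775 = 32626.207488

L=649.078 V=32626.207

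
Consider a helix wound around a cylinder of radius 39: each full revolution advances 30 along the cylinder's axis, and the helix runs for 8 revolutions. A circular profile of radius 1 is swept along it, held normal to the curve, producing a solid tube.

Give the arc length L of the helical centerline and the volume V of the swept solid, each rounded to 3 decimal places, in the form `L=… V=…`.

2πR = 2π·39 = 245.044227
per-turn = √(245.044227² + 30²) = √(60046.6732 + 900) = √60946.6732 = 246.873800
L = 8 × 246.873800 = 1974.990401
V = π·1² × L = 3.141593 × 1974.990401 = 6204.615334

L=1974.990 V=6204.615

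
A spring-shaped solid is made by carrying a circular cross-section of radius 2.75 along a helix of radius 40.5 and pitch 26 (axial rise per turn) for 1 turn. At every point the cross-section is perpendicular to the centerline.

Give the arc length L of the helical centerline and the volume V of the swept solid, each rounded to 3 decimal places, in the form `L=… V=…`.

2πR = 2π·40.5 = 254.469005
per-turn = √(254.469005² + 26²) = √(64754.4745 + 676) = √65430.4745 = 255.793812
L = 1 × 255.793812 = 255.793812
V = π·2.75² × L = 23.758294 × 255.793812 = 6077.224712

L=255.794 V=6077.225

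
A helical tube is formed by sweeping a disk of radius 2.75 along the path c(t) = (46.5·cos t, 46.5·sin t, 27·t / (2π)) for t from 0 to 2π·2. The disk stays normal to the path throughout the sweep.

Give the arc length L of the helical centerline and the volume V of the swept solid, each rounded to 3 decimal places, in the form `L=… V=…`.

2πR = 2π·46.5 = 292.168117
per-turn = √(292.168117² + 27²) = √(85362.2085 + 729) = √86091.2085 = 293.413034
L = 2 × 293.413034 = 586.826068
V = π·2.75² × L = 23.758294 × 586.826068 = 13941.986506

L=586.826 V=13941.987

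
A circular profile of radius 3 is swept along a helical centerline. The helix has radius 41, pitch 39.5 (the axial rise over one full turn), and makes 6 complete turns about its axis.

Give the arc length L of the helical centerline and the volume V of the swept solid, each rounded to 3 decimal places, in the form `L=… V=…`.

2πR = 2π·41 = 257.610598
per-turn = √(257.610598² + 39.5²) = √(66363.2200 + 1560.25) = √67923.4700 = 260.621315
L = 6 × 260.621315 = 1563.727892
V = π·3² × L = 28.274334 × 1563.727892 = 44213.364515

L=1563.728 V=44213.365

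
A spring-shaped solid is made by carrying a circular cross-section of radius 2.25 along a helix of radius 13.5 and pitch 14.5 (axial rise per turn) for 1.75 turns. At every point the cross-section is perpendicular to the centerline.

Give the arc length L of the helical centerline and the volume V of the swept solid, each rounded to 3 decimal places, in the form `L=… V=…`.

2πR = 2π·13.5 = 84.823002
per-turn = √(84.823002² + 14.5²) = √(7194.9416 + 210.25) = √7405.1916 = 86.053423
L = 1.75 × 86.053423 = 150.593490
V = π·2.25² × L = 15.904313 × 150.593490 = 2395.085976

L=150.593 V=2395.086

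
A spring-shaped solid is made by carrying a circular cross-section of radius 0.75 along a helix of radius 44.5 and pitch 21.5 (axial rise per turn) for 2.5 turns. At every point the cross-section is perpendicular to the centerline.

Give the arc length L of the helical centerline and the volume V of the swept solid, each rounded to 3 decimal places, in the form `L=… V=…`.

2πR = 2π·44.5 = 279.601746
per-turn = √(279.601746² + 21.5²) = √(78177.1365 + 462.25) = √78639.3865 = 280.427150
L = 2.5 × 280.427150 = 701.067875
V = π·0.75² × L = 1.767146 × 701.067875 = 1238.889198

L=701.068 V=1238.889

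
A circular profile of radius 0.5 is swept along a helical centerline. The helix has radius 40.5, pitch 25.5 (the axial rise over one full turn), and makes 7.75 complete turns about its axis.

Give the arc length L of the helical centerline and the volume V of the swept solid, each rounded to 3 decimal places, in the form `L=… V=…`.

2πR = 2π·40.5 = 254.469005
per-turn = √(254.469005² + 25.5²) = √(64754.4745 + 650.25) = √65404.7245 = 255.743474
L = 7.75 × 255.743474 = 1982.011923
V = π·0.5² × L = 0.785398 × 1982.011923 = 1556.668524

L=1982.012 V=1556.669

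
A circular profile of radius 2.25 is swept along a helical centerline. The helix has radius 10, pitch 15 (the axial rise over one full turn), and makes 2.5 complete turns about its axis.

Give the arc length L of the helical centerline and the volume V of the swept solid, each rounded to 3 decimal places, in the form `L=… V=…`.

L=161.494 V=2568.449

2πR = 2π·10 = 62.831853
per-turn = √(62.831853² + 15²) = √(3947.8418 + 225) = √4172.8418 = 64.597537
L = 2.5 × 64.597537 = 161.493842
V = π·2.25² × L = 15.904313 × 161.493842 = 2568.448580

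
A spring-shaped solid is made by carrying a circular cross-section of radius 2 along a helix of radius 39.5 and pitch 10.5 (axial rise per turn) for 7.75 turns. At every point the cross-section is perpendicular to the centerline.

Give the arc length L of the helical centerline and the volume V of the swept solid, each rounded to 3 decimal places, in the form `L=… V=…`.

L=1925.161 V=24192.283

2πR = 2π·39.5 = 248.185820
per-turn = √(248.185820² + 10.5²) = √(61596.2011 + 110.25) = √61706.4511 = 248.407832
L = 7.75 × 248.407832 = 1925.160699
V = π·2² × L = 12.566371 × 1925.160699 = 24192.282837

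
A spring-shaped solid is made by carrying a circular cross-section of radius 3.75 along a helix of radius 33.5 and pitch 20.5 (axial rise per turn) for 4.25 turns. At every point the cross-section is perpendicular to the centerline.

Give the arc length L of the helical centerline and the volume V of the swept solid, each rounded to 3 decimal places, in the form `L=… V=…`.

2πR = 2π·33.5 = 210.486708
per-turn = √(210.486708² + 20.5²) = √(44304.6542 + 420.25) = √44724.9042 = 211.482633
L = 4.25 × 211.482633 = 898.801191
V = π·3.75² × L = 44.178647 × 898.801191 = 39707.820272

L=898.801 V=39707.820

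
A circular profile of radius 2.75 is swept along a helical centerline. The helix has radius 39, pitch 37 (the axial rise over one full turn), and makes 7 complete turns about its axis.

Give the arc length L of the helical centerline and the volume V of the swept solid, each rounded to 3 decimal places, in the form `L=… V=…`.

L=1734.753 V=41214.773

2πR = 2π·39 = 245.044227
per-turn = √(245.044227² + 37²) = √(60046.6732 + 1369) = √61415.6732 = 247.821858
L = 7 × 247.821858 = 1734.753004
V = π·2.75² × L = 23.758294 × 1734.753004 = 41214.772660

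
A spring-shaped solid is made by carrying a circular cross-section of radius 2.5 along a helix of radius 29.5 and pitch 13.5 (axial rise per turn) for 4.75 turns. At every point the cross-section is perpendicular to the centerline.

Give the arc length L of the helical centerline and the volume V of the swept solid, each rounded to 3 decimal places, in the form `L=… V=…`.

L=882.763 V=17333.020

2πR = 2π·29.5 = 185.353967
per-turn = √(185.353967² + 13.5²) = √(34356.0929 + 182.25) = √34538.3429 = 185.844943
L = 4.75 × 185.844943 = 882.763480
V = π·2.5² × L = 19.634954 × 882.763480 = 17333.020403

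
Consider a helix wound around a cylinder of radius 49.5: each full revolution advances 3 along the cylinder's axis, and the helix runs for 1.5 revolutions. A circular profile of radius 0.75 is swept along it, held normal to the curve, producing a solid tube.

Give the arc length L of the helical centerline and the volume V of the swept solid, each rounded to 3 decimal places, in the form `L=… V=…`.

2πR = 2π·49.5 = 311.017673
per-turn = √(311.017673² + 3²) = √(96731.9927 + 9) = √96740.9927 = 311.032141
L = 1.5 × 311.032141 = 466.548212
V = π·0.75² × L = 1.767146 × 466.548212 = 824.458744

L=466.548 V=824.459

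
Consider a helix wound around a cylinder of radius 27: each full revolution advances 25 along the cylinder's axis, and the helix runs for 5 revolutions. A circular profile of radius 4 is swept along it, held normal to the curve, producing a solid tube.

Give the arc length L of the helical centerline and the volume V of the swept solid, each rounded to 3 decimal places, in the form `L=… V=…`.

L=857.391 V=43097.167

2πR = 2π·27 = 169.646003
per-turn = √(169.646003² + 25²) = √(28779.7664 + 625) = √29404.7664 = 171.478181
L = 5 × 171.478181 = 857.390903
V = π·4² × L = 50.265482 × 857.390903 = 43097.167402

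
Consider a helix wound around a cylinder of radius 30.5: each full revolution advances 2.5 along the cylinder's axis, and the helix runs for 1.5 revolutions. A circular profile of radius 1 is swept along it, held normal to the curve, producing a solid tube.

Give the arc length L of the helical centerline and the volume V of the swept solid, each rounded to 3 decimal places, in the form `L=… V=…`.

L=287.480 V=903.146

2πR = 2π·30.5 = 191.637152
per-turn = √(191.637152² + 2.5²) = √(36724.7980 + 6.25) = √36731.0480 = 191.653458
L = 1.5 × 191.653458 = 287.480187
V = π·1² × L = 3.141593 × 287.480187 = 903.145644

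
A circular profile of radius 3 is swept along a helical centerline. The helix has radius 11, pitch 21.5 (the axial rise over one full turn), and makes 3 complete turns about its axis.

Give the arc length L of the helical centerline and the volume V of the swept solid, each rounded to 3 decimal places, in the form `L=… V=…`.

2πR = 2π·11 = 69.115038
per-turn = √(69.115038² + 21.5²) = √(4776.8885 + 462.25) = √5239.1385 = 72.381894
L = 3 × 72.381894 = 217.145681
V = π·3² × L = 28.274334 × 217.145681 = 6139.649485

L=217.146 V=6139.649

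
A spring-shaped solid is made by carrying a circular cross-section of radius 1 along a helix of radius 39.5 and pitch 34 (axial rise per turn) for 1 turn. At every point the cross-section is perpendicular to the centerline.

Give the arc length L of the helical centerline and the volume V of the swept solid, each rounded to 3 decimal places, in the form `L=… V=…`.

L=250.504 V=786.981

2πR = 2π·39.5 = 248.185820
per-turn = √(248.185820² + 34²) = √(61596.2011 + 1156) = √62752.2011 = 250.503894
L = 1 × 250.503894 = 250.503894
V = π·1² × L = 3.141593 × 250.503894 = 786.981194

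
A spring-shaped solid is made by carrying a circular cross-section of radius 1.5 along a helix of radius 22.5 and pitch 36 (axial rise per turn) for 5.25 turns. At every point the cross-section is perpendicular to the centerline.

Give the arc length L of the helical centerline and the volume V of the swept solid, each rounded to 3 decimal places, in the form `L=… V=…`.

L=765.888 V=5413.740

2πR = 2π·22.5 = 141.371669
per-turn = √(141.371669² + 36²) = √(19985.9489 + 1296) = √21281.9489 = 145.883340
L = 5.25 × 145.883340 = 765.887535
V = π·1.5² × L = 7.068583 × 765.887535 = 5413.739973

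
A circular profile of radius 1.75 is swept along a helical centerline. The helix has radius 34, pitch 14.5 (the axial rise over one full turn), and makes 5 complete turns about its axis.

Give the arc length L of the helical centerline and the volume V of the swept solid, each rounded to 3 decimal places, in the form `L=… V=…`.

2πR = 2π·34 = 213.628300
per-turn = √(213.628300² + 14.5²) = √(45637.0508 + 210.25) = √45847.3008 = 214.119828
L = 5 × 214.119828 = 1070.599140
V = π·1.75² × L = 9.621128 × 1070.599140 = 10300.370830

L=1070.599 V=10300.371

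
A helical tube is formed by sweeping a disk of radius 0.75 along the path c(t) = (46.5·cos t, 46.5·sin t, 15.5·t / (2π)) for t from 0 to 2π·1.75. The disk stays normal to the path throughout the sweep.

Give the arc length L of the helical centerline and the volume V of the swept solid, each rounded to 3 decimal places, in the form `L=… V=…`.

2πR = 2π·46.5 = 292.168117
per-turn = √(292.168117² + 15.5²) = √(85362.2085 + 240.25) = √85602.4585 = 292.578978
L = 1.75 × 292.578978 = 512.013212
V = π·0.75² × L = 1.767146 × 512.013212 = 904.802031

L=512.013 V=904.802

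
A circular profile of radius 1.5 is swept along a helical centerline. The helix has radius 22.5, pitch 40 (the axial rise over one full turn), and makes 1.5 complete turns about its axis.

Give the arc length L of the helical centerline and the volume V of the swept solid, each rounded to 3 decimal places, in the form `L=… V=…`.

2πR = 2π·22.5 = 141.371669
per-turn = √(141.371669² + 40²) = √(19985.9489 + 1600) = √21585.9489 = 146.921574
L = 1.5 × 146.921574 = 220.382361
V = π·1.5² × L = 7.068583 × 220.382361 = 1557.791114

L=220.382 V=1557.791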